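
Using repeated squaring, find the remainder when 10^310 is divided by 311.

1

10^1 ≡ 10 (mod 311)
10^2 ≡ 10^2 = 100 ≡ 100 (mod 311)
10^4 ≡ 100^2 = 10000 ≡ 48 (mod 311)
10^8 ≡ 48^2 = 2304 ≡ 127 (mod 311)
10^16 ≡ 127^2 = 16129 ≡ 268 (mod 311)
10^32 ≡ 268^2 = 71824 ≡ 294 (mod 311)
10^64 ≡ 294^2 = 86436 ≡ 289 (mod 311)
10^128 ≡ 289^2 = 83521 ≡ 173 (mod 311)
10^256 ≡ 173^2 = 29929 ≡ 73 (mod 311)
310 = 256 + 32 + 16 + 4 + 2 in binary powers of 2.
So 10^310 ≡ 73 · 294 · 268 · 48 · 100 ≡ 1 (mod 311).
Since the result is 1, base 10 gives no evidence that 311 is composite.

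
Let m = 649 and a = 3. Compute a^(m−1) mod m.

49

3^1 ≡ 3 (mod 649)
3^2 ≡ 3^2 = 9 ≡ 9 (mod 649)
3^4 ≡ 9^2 = 81 ≡ 81 (mod 649)
3^8 ≡ 81^2 = 6561 ≡ 71 (mod 649)
3^16 ≡ 71^2 = 5041 ≡ 498 (mod 649)
3^32 ≡ 498^2 = 248004 ≡ 86 (mod 649)
3^64 ≡ 86^2 = 7396 ≡ 257 (mod 649)
3^128 ≡ 257^2 = 66049 ≡ 500 (mod 649)
3^256 ≡ 500^2 = 250000 ≡ 135 (mod 649)
3^512 ≡ 135^2 = 18225 ≡ 53 (mod 649)
648 = 512 + 128 + 8 in binary powers of 2.
So 3^648 ≡ 53 · 500 · 71 ≡ 49 (mod 649).
Since 49 ≠ 1, base 3 is a Fermat witness: 649 is composite.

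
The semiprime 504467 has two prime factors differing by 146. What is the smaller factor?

641

Since p = q + 146, we have 504467 = q(q + 146), so q² + 146q − 504467 = 0.
Discriminant: 146² + 4·504467 = 21316 + 2017868 = 2039184; √2039184 = 1428.
q = (−146 + 1428)/2 = 641, and p = q + 146 = 787.
Check: 641 · 787 = 504467.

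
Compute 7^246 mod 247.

7^1 ≡ 7 (mod 247)
7^2 ≡ 7^2 = 49 ≡ 49 (mod 247)
7^4 ≡ 49^2 = 2401 ≡ 178 (mod 247)
7^8 ≡ 178^2 = 31684 ≡ 68 (mod 247)
7^16 ≡ 68^2 = 4624 ≡ 178 (mod 247)
7^32 ≡ 178^2 = 31684 ≡ 68 (mod 247)
7^64 ≡ 68^2 = 4624 ≡ 178 (mod 247)
7^128 ≡ 178^2 = 31684 ≡ 68 (mod 247)
246 = 128 + 64 + 32 + 16 + 4 + 2 in binary powers of 2.
So 7^246 ≡ 68 · 178 · 68 · 178 · 178 · 49 ≡ 77 (mod 247).
Since 77 ≠ 1, base 7 is a Fermat witness: 247 is composite.

77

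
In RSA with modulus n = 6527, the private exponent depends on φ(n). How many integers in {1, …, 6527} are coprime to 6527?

Factor: 6527 = 61 · 107.
φ(6527) = (61−1) · (107−1) = 60 · 106 = 6360.

6360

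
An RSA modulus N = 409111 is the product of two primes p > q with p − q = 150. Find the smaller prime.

569

Since p = q + 150, we have 409111 = q(q + 150), so q² + 150q − 409111 = 0.
Discriminant: 150² + 4·409111 = 22500 + 1636444 = 1658944; √1658944 = 1288.
q = (−150 + 1288)/2 = 569, and p = q + 150 = 719.
Check: 569 · 719 = 409111.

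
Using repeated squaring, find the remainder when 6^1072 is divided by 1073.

6^1 ≡ 6 (mod 1073)
6^2 ≡ 6^2 = 36 ≡ 36 (mod 1073)
6^4 ≡ 36^2 = 1296 ≡ 223 (mod 1073)
6^8 ≡ 223^2 = 49729 ≡ 371 (mod 1073)
6^16 ≡ 371^2 = 137641 ≡ 297 (mod 1073)
6^32 ≡ 297^2 = 88209 ≡ 223 (mod 1073)
6^64 ≡ 223^2 = 49729 ≡ 371 (mod 1073)
6^128 ≡ 371^2 = 137641 ≡ 297 (mod 1073)
6^256 ≡ 297^2 = 88209 ≡ 223 (mod 1073)
6^512 ≡ 223^2 = 49729 ≡ 371 (mod 1073)
6^1024 ≡ 371^2 = 137641 ≡ 297 (mod 1073)
1072 = 1024 + 32 + 16 in binary powers of 2.
So 6^1072 ≡ 297 · 223 · 297 ≡ 371 (mod 1073).
Since 371 ≠ 1, base 6 is a Fermat witness: 1073 is composite.

371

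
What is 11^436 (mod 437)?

315

11^1 ≡ 11 (mod 437)
11^2 ≡ 11^2 = 121 ≡ 121 (mod 437)
11^4 ≡ 121^2 = 14641 ≡ 220 (mod 437)
11^8 ≡ 220^2 = 48400 ≡ 330 (mod 437)
11^16 ≡ 330^2 = 108900 ≡ 87 (mod 437)
11^32 ≡ 87^2 = 7569 ≡ 140 (mod 437)
11^64 ≡ 140^2 = 19600 ≡ 372 (mod 437)
11^128 ≡ 372^2 = 138384 ≡ 292 (mod 437)
11^256 ≡ 292^2 = 85264 ≡ 49 (mod 437)
436 = 256 + 128 + 32 + 16 + 4 in binary powers of 2.
So 11^436 ≡ 49 · 292 · 140 · 87 · 220 ≡ 315 (mod 437).
Since 315 ≠ 1, base 11 is a Fermat witness: 437 is composite.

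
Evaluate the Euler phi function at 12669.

Factor: 12669 = 3 · 41 · 103.
φ(12669) = (3−1) · (41−1) · (103−1) = 2 · 40 · 102 = 8160.

8160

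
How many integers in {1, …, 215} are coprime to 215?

Factor: 215 = 5 · 43.
φ(215) = (5−1) · (43−1) = 4 · 42 = 168.

168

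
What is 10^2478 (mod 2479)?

10^1 ≡ 10 (mod 2479)
10^2 ≡ 10^2 = 100 ≡ 100 (mod 2479)
10^4 ≡ 100^2 = 10000 ≡ 84 (mod 2479)
10^8 ≡ 84^2 = 7056 ≡ 2098 (mod 2479)
10^16 ≡ 2098^2 = 4401604 ≡ 1379 (mod 2479)
10^32 ≡ 1379^2 = 1901641 ≡ 248 (mod 2479)
10^64 ≡ 248^2 = 61504 ≡ 2008 (mod 2479)
10^128 ≡ 2008^2 = 4032064 ≡ 1210 (mod 2479)
10^256 ≡ 1210^2 = 1464100 ≡ 1490 (mod 2479)
10^512 ≡ 1490^2 = 2220100 ≡ 1395 (mod 2479)
10^1024 ≡ 1395^2 = 1946025 ≡ 10 (mod 2479)
10^2048 ≡ 10^2 = 100 ≡ 100 (mod 2479)
2478 = 2048 + 256 + 128 + 32 + 8 + 4 + 2 in binary powers of 2.
So 10^2478 ≡ 100 · 1490 · 1210 · 248 · 2098 · 84 · 100 ≡ 1000 (mod 2479).
Since 1000 ≠ 1, base 10 is a Fermat witness: 2479 is composite.

1000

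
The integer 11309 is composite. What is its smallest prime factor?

11309 is odd.
Digit sum 14, not divisible by 3.
Ends in 9: not divisible by 5.
7: 11309 = 7·1615 + 4
11: 11309 = 11·1028 + 1
13: 11309 = 13·869 + 12
17: 11309 = 17·665 + 4
19: 11309 = 19·595 + 4
23: 11309 = 23·491 + 16
29: 11309 = 29·389 + 28
31: 11309 = 31·364 + 25
37: 11309 = 37·305 + 24
41: 11309 = 41·275 + 34
43: 11309 = 43·263

43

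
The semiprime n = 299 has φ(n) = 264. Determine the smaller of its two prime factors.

13

φ(n) = (p−1)(q−1) = n − (p+q) + 1, so p + q = 299 − 264 + 1 = 36.
p and q are the roots of t² − 36t + 299 = 0.
Discriminant: 36² − 4·299 = 1296 − 1196 = 100; √100 = 10.
q = (36 − 10)/2 = 13, p = (36 + 10)/2 = 23.
Check: 13 · 23 = 299.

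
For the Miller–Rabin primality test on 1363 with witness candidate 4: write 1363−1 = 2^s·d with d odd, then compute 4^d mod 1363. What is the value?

1363 − 1 = 1362 = 2^1 · 681, so d = 681.
4^1 ≡ 4 (mod 1363)
4^2 ≡ 4^2 = 16 ≡ 16 (mod 1363)
4^4 ≡ 16^2 = 256 ≡ 256 (mod 1363)
4^8 ≡ 256^2 = 65536 ≡ 112 (mod 1363)
4^16 ≡ 112^2 = 12544 ≡ 277 (mod 1363)
4^32 ≡ 277^2 = 76729 ≡ 401 (mod 1363)
4^64 ≡ 401^2 = 160801 ≡ 1330 (mod 1363)
4^128 ≡ 1330^2 = 1768900 ≡ 1089 (mod 1363)
4^256 ≡ 1089^2 = 1185921 ≡ 111 (mod 1363)
4^512 ≡ 111^2 = 12321 ≡ 54 (mod 1363)
681 = 512 + 128 + 32 + 8 + 1 in binary powers of 2.
So 4^681 ≡ 54 · 1089 · 401 · 112 · 4 ≡ 361 (mod 1363).
Squaring chain: 361; never reaches −1, so base 4 is a Miller–Rabin witness that 1363 is composite.

361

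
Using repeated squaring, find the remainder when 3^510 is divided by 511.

218

3^1 ≡ 3 (mod 511)
3^2 ≡ 3^2 = 9 ≡ 9 (mod 511)
3^4 ≡ 9^2 = 81 ≡ 81 (mod 511)
3^8 ≡ 81^2 = 6561 ≡ 429 (mod 511)
3^16 ≡ 429^2 = 184041 ≡ 81 (mod 511)
3^32 ≡ 81^2 = 6561 ≡ 429 (mod 511)
3^64 ≡ 429^2 = 184041 ≡ 81 (mod 511)
3^128 ≡ 81^2 = 6561 ≡ 429 (mod 511)
3^256 ≡ 429^2 = 184041 ≡ 81 (mod 511)
510 = 256 + 128 + 64 + 32 + 16 + 8 + 4 + 2 in binary powers of 2.
So 3^510 ≡ 81 · 429 · 81 · 429 · 81 · 429 · 81 · 9 ≡ 218 (mod 511).
Since 218 ≠ 1, base 3 is a Fermat witness: 511 is composite.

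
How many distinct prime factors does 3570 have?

5

3570 = 2 · 1785
1785 = 3 · 595
595 = 5 · 119
119 = 7 · 17
3570 = 2 · 3 · 5 · 7 · 17, which has 5 distinct prime factors.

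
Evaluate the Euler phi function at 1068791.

Factor: 1068791 = 79 · 83 · 163.
φ(1068791) = (79−1) · (83−1) · (163−1) = 78 · 82 · 162 = 1036152.

1036152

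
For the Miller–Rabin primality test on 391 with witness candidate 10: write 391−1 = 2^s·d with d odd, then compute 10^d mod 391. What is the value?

320

391 − 1 = 390 = 2^1 · 195, so d = 195.
10^1 ≡ 10 (mod 391)
10^2 ≡ 10^2 = 100 ≡ 100 (mod 391)
10^4 ≡ 100^2 = 10000 ≡ 225 (mod 391)
10^8 ≡ 225^2 = 50625 ≡ 186 (mod 391)
10^16 ≡ 186^2 = 34596 ≡ 188 (mod 391)
10^32 ≡ 188^2 = 35344 ≡ 154 (mod 391)
10^64 ≡ 154^2 = 23716 ≡ 256 (mod 391)
10^128 ≡ 256^2 = 65536 ≡ 239 (mod 391)
195 = 128 + 64 + 2 + 1 in binary powers of 2.
So 10^195 ≡ 239 · 256 · 100 · 10 ≡ 320 (mod 391).
Squaring chain: 320; never reaches −1, so base 10 is a Miller–Rabin witness that 391 is composite.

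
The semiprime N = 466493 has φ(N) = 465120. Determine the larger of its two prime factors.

φ(n) = (p−1)(q−1) = n − (p+q) + 1, so p + q = 466493 − 465120 + 1 = 1374.
p and q are the roots of t² − 1374t + 466493 = 0.
Discriminant: 1374² − 4·466493 = 1887876 − 1865972 = 21904; √21904 = 148.
q = (1374 − 148)/2 = 613, p = (1374 + 148)/2 = 761.
Check: 613 · 761 = 466493.

761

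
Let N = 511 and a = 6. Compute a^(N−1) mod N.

155

6^1 ≡ 6 (mod 511)
6^2 ≡ 6^2 = 36 ≡ 36 (mod 511)
6^4 ≡ 36^2 = 1296 ≡ 274 (mod 511)
6^8 ≡ 274^2 = 75076 ≡ 470 (mod 511)
6^16 ≡ 470^2 = 220900 ≡ 148 (mod 511)
6^32 ≡ 148^2 = 21904 ≡ 442 (mod 511)
6^64 ≡ 442^2 = 195364 ≡ 162 (mod 511)
6^128 ≡ 162^2 = 26244 ≡ 183 (mod 511)
6^256 ≡ 183^2 = 33489 ≡ 274 (mod 511)
510 = 256 + 128 + 64 + 32 + 16 + 8 + 4 + 2 in binary powers of 2.
So 6^510 ≡ 274 · 183 · 162 · 442 · 148 · 470 · 274 · 36 ≡ 155 (mod 511).
Since 155 ≠ 1, base 6 is a Fermat witness: 511 is composite.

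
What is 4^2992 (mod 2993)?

4^1 ≡ 4 (mod 2993)
4^2 ≡ 4^2 = 16 ≡ 16 (mod 2993)
4^4 ≡ 16^2 = 256 ≡ 256 (mod 2993)
4^8 ≡ 256^2 = 65536 ≡ 2683 (mod 2993)
4^16 ≡ 2683^2 = 7198489 ≡ 324 (mod 2993)
4^32 ≡ 324^2 = 104976 ≡ 221 (mod 2993)
4^64 ≡ 221^2 = 48841 ≡ 953 (mod 2993)
4^128 ≡ 953^2 = 908209 ≡ 1330 (mod 2993)
4^256 ≡ 1330^2 = 1768900 ≡ 37 (mod 2993)
4^512 ≡ 37^2 = 1369 ≡ 1369 (mod 2993)
4^1024 ≡ 1369^2 = 1874161 ≡ 543 (mod 2993)
4^2048 ≡ 543^2 = 294849 ≡ 1535 (mod 2993)
2992 = 2048 + 512 + 256 + 128 + 32 + 16 in binary powers of 2.
So 4^2992 ≡ 1535 · 1369 · 37 · 1330 · 221 · 324 ≡ 1205 (mod 2993).
Since 1205 ≠ 1, base 4 is a Fermat witness: 2993 is composite.

1205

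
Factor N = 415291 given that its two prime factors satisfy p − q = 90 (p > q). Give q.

601

Since p = q + 90, we have 415291 = q(q + 90), so q² + 90q − 415291 = 0.
Discriminant: 90² + 4·415291 = 8100 + 1661164 = 1669264; √1669264 = 1292.
q = (−90 + 1292)/2 = 601, and p = q + 90 = 691.
Check: 601 · 691 = 415291.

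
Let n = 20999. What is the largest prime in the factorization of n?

20999 = 11 · 1909
1909 = 23 · 83
83 is prime.
So 20999 = 11 · 23 · 83; the largest prime factor is 83.

83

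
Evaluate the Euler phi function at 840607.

809088

Factor: 840607 = 43 · 113 · 173.
φ(840607) = (43−1) · (113−1) · (173−1) = 42 · 112 · 172 = 809088.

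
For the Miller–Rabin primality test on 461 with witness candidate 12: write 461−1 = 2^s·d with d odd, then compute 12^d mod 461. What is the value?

461 − 1 = 460 = 2^2 · 115, so d = 115.
12^1 ≡ 12 (mod 461)
12^2 ≡ 12^2 = 144 ≡ 144 (mod 461)
12^4 ≡ 144^2 = 20736 ≡ 452 (mod 461)
12^8 ≡ 452^2 = 204304 ≡ 81 (mod 461)
12^16 ≡ 81^2 = 6561 ≡ 107 (mod 461)
12^32 ≡ 107^2 = 11449 ≡ 385 (mod 461)
12^64 ≡ 385^2 = 148225 ≡ 244 (mod 461)
115 = 64 + 32 + 16 + 2 + 1 in binary powers of 2.
So 12^115 ≡ 244 · 385 · 107 · 144 · 12 ≡ 48 (mod 461).
Squaring chain: 48 → 460; reaches −1, so base 12 does not prove 461 composite.

48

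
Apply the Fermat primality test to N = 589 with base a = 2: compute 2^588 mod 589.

2^1 ≡ 2 (mod 589)
2^2 ≡ 2^2 = 4 ≡ 4 (mod 589)
2^4 ≡ 4^2 = 16 ≡ 16 (mod 589)
2^8 ≡ 16^2 = 256 ≡ 256 (mod 589)
2^16 ≡ 256^2 = 65536 ≡ 157 (mod 589)
2^32 ≡ 157^2 = 24649 ≡ 500 (mod 589)
2^64 ≡ 500^2 = 250000 ≡ 264 (mod 589)
2^128 ≡ 264^2 = 69696 ≡ 194 (mod 589)
2^256 ≡ 194^2 = 37636 ≡ 529 (mod 589)
2^512 ≡ 529^2 = 279841 ≡ 66 (mod 589)
588 = 512 + 64 + 8 + 4 in binary powers of 2.
So 2^588 ≡ 66 · 264 · 256 · 16 ≡ 163 (mod 589).
Since 163 ≠ 1, base 2 is a Fermat witness: 589 is composite.

163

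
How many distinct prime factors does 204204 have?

6

204204 = 2^2 · 51051
51051 = 3 · 17017
17017 = 7 · 2431
2431 = 11 · 221
221 = 13 · 17
204204 = 2^2 · 3 · 7 · 11 · 13 · 17, which has 6 distinct prime factors.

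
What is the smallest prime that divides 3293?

3293 is odd.
Digit sum 17, not divisible by 3.
Ends in 3: not divisible by 5.
7: 3293 = 7·470 + 3
11: 3293 = 11·299 + 4
13: 3293 = 13·253 + 4
17: 3293 = 17·193 + 12
19: 3293 = 19·173 + 6
23: 3293 = 23·143 + 4
29: 3293 = 29·113 + 16
31: 3293 = 31·106 + 7
37: 3293 = 37·89

37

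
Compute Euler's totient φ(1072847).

Factor: 1072847 = 41 · 137 · 191.
φ(1072847) = (41−1) · (137−1) · (191−1) = 40 · 136 · 190 = 1033600.

1033600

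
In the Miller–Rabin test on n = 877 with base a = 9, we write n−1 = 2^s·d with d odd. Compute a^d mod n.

877 − 1 = 876 = 2^2 · 219, so d = 219.
9^1 ≡ 9 (mod 877)
9^2 ≡ 9^2 = 81 ≡ 81 (mod 877)
9^4 ≡ 81^2 = 6561 ≡ 422 (mod 877)
9^8 ≡ 422^2 = 178084 ≡ 53 (mod 877)
9^16 ≡ 53^2 = 2809 ≡ 178 (mod 877)
9^32 ≡ 178^2 = 31684 ≡ 112 (mod 877)
9^64 ≡ 112^2 = 12544 ≡ 266 (mod 877)
9^128 ≡ 266^2 = 70756 ≡ 596 (mod 877)
219 = 128 + 64 + 16 + 8 + 2 + 1 in binary powers of 2.
So 9^219 ≡ 596 · 266 · 178 · 53 · 81 · 9 ≡ 1 (mod 877).
Since 9^d ≡ 1 (mod 877), base 9 does not prove 877 composite.

1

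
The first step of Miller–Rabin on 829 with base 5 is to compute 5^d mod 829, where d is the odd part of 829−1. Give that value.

829 − 1 = 828 = 2^2 · 207, so d = 207.
5^1 ≡ 5 (mod 829)
5^2 ≡ 5^2 = 25 ≡ 25 (mod 829)
5^4 ≡ 25^2 = 625 ≡ 625 (mod 829)
5^8 ≡ 625^2 = 390625 ≡ 166 (mod 829)
5^16 ≡ 166^2 = 27556 ≡ 199 (mod 829)
5^32 ≡ 199^2 = 39601 ≡ 638 (mod 829)
5^64 ≡ 638^2 = 407044 ≡ 5 (mod 829)
5^128 ≡ 5^2 = 25 ≡ 25 (mod 829)
207 = 128 + 64 + 8 + 4 + 2 + 1 in binary powers of 2.
So 5^207 ≡ 25 · 5 · 166 · 625 · 25 · 5 ≡ 1 (mod 829).
Since 5^d ≡ 1 (mod 829), base 5 does not prove 829 composite.

1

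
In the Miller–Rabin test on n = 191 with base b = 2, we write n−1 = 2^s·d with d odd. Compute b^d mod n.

1

191 − 1 = 190 = 2^1 · 95, so d = 95.
2^1 ≡ 2 (mod 191)
2^2 ≡ 2^2 = 4 ≡ 4 (mod 191)
2^4 ≡ 4^2 = 16 ≡ 16 (mod 191)
2^8 ≡ 16^2 = 256 ≡ 65 (mod 191)
2^16 ≡ 65^2 = 4225 ≡ 23 (mod 191)
2^32 ≡ 23^2 = 529 ≡ 147 (mod 191)
2^64 ≡ 147^2 = 21609 ≡ 26 (mod 191)
95 = 64 + 16 + 8 + 4 + 2 + 1 in binary powers of 2.
So 2^95 ≡ 26 · 23 · 65 · 16 · 4 · 2 ≡ 1 (mod 191).
Since 2^d ≡ 1 (mod 191), base 2 does not prove 191 composite.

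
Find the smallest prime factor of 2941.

17

2941 is odd.
Digit sum 16, not divisible by 3.
Ends in 1: not divisible by 5.
7: 2941 = 7·420 + 1
11: 2941 = 11·267 + 4
13: 2941 = 13·226 + 3
17: 2941 = 17·173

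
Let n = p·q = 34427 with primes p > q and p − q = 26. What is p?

Since p = q + 26, we have 34427 = q(q + 26), so q² + 26q − 34427 = 0.
Discriminant: 26² + 4·34427 = 676 + 137708 = 138384; √138384 = 372.
q = (−26 + 372)/2 = 173, and p = q + 26 = 199.
Check: 173 · 199 = 34427.

199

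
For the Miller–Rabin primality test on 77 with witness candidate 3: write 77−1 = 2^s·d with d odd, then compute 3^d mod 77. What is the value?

59

77 − 1 = 76 = 2^2 · 19, so d = 19.
3^1 ≡ 3 (mod 77)
3^2 ≡ 3^2 = 9 ≡ 9 (mod 77)
3^4 ≡ 9^2 = 81 ≡ 4 (mod 77)
3^8 ≡ 4^2 = 16 ≡ 16 (mod 77)
3^16 ≡ 16^2 = 256 ≡ 25 (mod 77)
19 = 16 + 2 + 1 in binary powers of 2.
So 3^19 ≡ 25 · 9 · 3 ≡ 59 (mod 77).
Squaring chain: 59 → 16; never reaches −1, so base 3 is a Miller–Rabin witness that 77 is composite.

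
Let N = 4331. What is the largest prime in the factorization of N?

4331 = 61 · 71
71 is prime.
So 4331 = 61 · 71; the largest prime factor is 71.

71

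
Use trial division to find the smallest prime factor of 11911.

43

11911 is odd.
Digit sum 13, not divisible by 3.
Ends in 1: not divisible by 5.
7: 11911 = 7·1701 + 4
11: 11911 = 11·1082 + 9
13: 11911 = 13·916 + 3
17: 11911 = 17·700 + 11
19: 11911 = 19·626 + 17
23: 11911 = 23·517 + 20
29: 11911 = 29·410 + 21
31: 11911 = 31·384 + 7
37: 11911 = 37·321 + 34
41: 11911 = 41·290 + 21
43: 11911 = 43·277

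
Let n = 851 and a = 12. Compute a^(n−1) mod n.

164

12^1 ≡ 12 (mod 851)
12^2 ≡ 12^2 = 144 ≡ 144 (mod 851)
12^4 ≡ 144^2 = 20736 ≡ 312 (mod 851)
12^8 ≡ 312^2 = 97344 ≡ 330 (mod 851)
12^16 ≡ 330^2 = 108900 ≡ 823 (mod 851)
12^32 ≡ 823^2 = 677329 ≡ 784 (mod 851)
12^64 ≡ 784^2 = 614656 ≡ 234 (mod 851)
12^128 ≡ 234^2 = 54756 ≡ 292 (mod 851)
12^256 ≡ 292^2 = 85264 ≡ 164 (mod 851)
12^512 ≡ 164^2 = 26896 ≡ 515 (mod 851)
850 = 512 + 256 + 64 + 16 + 2 in binary powers of 2.
So 12^850 ≡ 515 · 164 · 234 · 823 · 144 ≡ 164 (mod 851).
Since 164 ≠ 1, base 12 is a Fermat witness: 851 is composite.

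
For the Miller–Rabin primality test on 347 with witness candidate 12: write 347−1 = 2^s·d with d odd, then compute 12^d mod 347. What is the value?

347 − 1 = 346 = 2^1 · 173, so d = 173.
12^1 ≡ 12 (mod 347)
12^2 ≡ 12^2 = 144 ≡ 144 (mod 347)
12^4 ≡ 144^2 = 20736 ≡ 263 (mod 347)
12^8 ≡ 263^2 = 69169 ≡ 116 (mod 347)
12^16 ≡ 116^2 = 13456 ≡ 270 (mod 347)
12^32 ≡ 270^2 = 72900 ≡ 30 (mod 347)
12^64 ≡ 30^2 = 900 ≡ 206 (mod 347)
12^128 ≡ 206^2 = 42436 ≡ 102 (mod 347)
173 = 128 + 32 + 8 + 4 + 1 in binary powers of 2.
So 12^173 ≡ 102 · 30 · 116 · 263 · 12 ≡ 1 (mod 347).
Since 12^d ≡ 1 (mod 347), base 12 does not prove 347 composite.

1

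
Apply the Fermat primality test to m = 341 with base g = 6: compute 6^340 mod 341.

56

6^1 ≡ 6 (mod 341)
6^2 ≡ 6^2 = 36 ≡ 36 (mod 341)
6^4 ≡ 36^2 = 1296 ≡ 273 (mod 341)
6^8 ≡ 273^2 = 74529 ≡ 191 (mod 341)
6^16 ≡ 191^2 = 36481 ≡ 335 (mod 341)
6^32 ≡ 335^2 = 112225 ≡ 36 (mod 341)
6^64 ≡ 36^2 = 1296 ≡ 273 (mod 341)
6^128 ≡ 273^2 = 74529 ≡ 191 (mod 341)
6^256 ≡ 191^2 = 36481 ≡ 335 (mod 341)
340 = 256 + 64 + 16 + 4 in binary powers of 2.
So 6^340 ≡ 335 · 273 · 335 · 273 ≡ 56 (mod 341).
Since 56 ≠ 1, base 6 is a Fermat witness: 341 is composite.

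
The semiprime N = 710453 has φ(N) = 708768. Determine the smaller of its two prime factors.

φ(n) = (p−1)(q−1) = n − (p+q) + 1, so p + q = 710453 − 708768 + 1 = 1686.
p and q are the roots of t² − 1686t + 710453 = 0.
Discriminant: 1686² − 4·710453 = 2842596 − 2841812 = 784; √784 = 28.
q = (1686 − 28)/2 = 829, p = (1686 + 28)/2 = 857.
Check: 829 · 857 = 710453.

829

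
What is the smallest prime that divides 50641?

50641 is odd.
Digit sum 16, not divisible by 3.
Ends in 1: not divisible by 5.
7: 50641 = 7·7234 + 3
11: 50641 = 11·4603 + 8
13: 50641 = 13·3895 + 6
17: 50641 = 17·2978 + 15
19: 50641 = 19·2665 + 6
23: 50641 = 23·2201 + 18
29: 50641 = 29·1746 + 7
31: 50641 = 31·1633 + 18
37: 50641 = 37·1368 + 25
41: 50641 = 41·1235 + 6
43: 50641 = 43·1177 + 30
47: 50641 = 47·1077 + 22
53: 50641 = 53·955 + 26
59: 50641 = 59·858 + 19
61: 50641 = 61·830 + 11
67: 50641 = 67·755 + 56
71: 50641 = 71·713 + 18
73: 50641 = 73·693 + 52
79: 50641 = 79·641 + 2
83: 50641 = 83·610 + 11
89: 50641 = 89·569

89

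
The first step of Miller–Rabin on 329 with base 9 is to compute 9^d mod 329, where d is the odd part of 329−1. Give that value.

130

329 − 1 = 328 = 2^3 · 41, so d = 41.
9^1 ≡ 9 (mod 329)
9^2 ≡ 9^2 = 81 ≡ 81 (mod 329)
9^4 ≡ 81^2 = 6561 ≡ 310 (mod 329)
9^8 ≡ 310^2 = 96100 ≡ 32 (mod 329)
9^16 ≡ 32^2 = 1024 ≡ 37 (mod 329)
9^32 ≡ 37^2 = 1369 ≡ 53 (mod 329)
41 = 32 + 8 + 1 in binary powers of 2.
So 9^41 ≡ 53 · 32 · 9 ≡ 130 (mod 329).
Squaring chain: 130 → 121 → 165; never reaches −1, so base 9 is a Miller–Rabin witness that 329 is composite.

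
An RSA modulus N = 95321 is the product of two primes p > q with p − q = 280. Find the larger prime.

479

Since p = q + 280, we have 95321 = q(q + 280), so q² + 280q − 95321 = 0.
Discriminant: 280² + 4·95321 = 78400 + 381284 = 459684; √459684 = 678.
q = (−280 + 678)/2 = 199, and p = q + 280 = 479.
Check: 199 · 479 = 95321.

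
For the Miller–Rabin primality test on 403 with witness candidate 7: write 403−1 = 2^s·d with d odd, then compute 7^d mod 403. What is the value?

403 − 1 = 402 = 2^1 · 201, so d = 201.
7^1 ≡ 7 (mod 403)
7^2 ≡ 7^2 = 49 ≡ 49 (mod 403)
7^4 ≡ 49^2 = 2401 ≡ 386 (mod 403)
7^8 ≡ 386^2 = 148996 ≡ 289 (mod 403)
7^16 ≡ 289^2 = 83521 ≡ 100 (mod 403)
7^32 ≡ 100^2 = 10000 ≡ 328 (mod 403)
7^64 ≡ 328^2 = 107584 ≡ 386 (mod 403)
7^128 ≡ 386^2 = 148996 ≡ 289 (mod 403)
201 = 128 + 64 + 8 + 1 in binary powers of 2.
So 7^201 ≡ 289 · 386 · 289 · 7 ≡ 190 (mod 403).
Squaring chain: 190; never reaches −1, so base 7 is a Miller–Rabin witness that 403 is composite.

190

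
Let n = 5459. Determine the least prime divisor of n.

5459 is odd.
Digit sum 23, not divisible by 3.
Ends in 9: not divisible by 5.
7: 5459 = 7·779 + 6
11: 5459 = 11·496 + 3
13: 5459 = 13·419 + 12
17: 5459 = 17·321 + 2
19: 5459 = 19·287 + 6
23: 5459 = 23·237 + 8
29: 5459 = 29·188 + 7
31: 5459 = 31·176 + 3
37: 5459 = 37·147 + 20
41: 5459 = 41·133 + 6
43: 5459 = 43·126 + 41
47: 5459 = 47·116 + 7
53: 5459 = 53·103

53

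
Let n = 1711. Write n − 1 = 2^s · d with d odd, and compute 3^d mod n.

606

1711 − 1 = 1710 = 2^1 · 855, so d = 855.
3^1 ≡ 3 (mod 1711)
3^2 ≡ 3^2 = 9 ≡ 9 (mod 1711)
3^4 ≡ 9^2 = 81 ≡ 81 (mod 1711)
3^8 ≡ 81^2 = 6561 ≡ 1428 (mod 1711)
3^16 ≡ 1428^2 = 2039184 ≡ 1383 (mod 1711)
3^32 ≡ 1383^2 = 1912689 ≡ 1502 (mod 1711)
3^64 ≡ 1502^2 = 2256004 ≡ 906 (mod 1711)
3^128 ≡ 906^2 = 820836 ≡ 1267 (mod 1711)
3^256 ≡ 1267^2 = 1605289 ≡ 371 (mod 1711)
3^512 ≡ 371^2 = 137641 ≡ 761 (mod 1711)
855 = 512 + 256 + 64 + 16 + 4 + 2 + 1 in binary powers of 2.
So 3^855 ≡ 761 · 371 · 906 · 1383 · 81 · 9 · 3 ≡ 606 (mod 1711).
Squaring chain: 606; never reaches −1, so base 3 is a Miller–Rabin witness that 1711 is composite.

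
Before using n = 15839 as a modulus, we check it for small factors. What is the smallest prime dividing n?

47

15839 is odd.
Digit sum 26, not divisible by 3.
Ends in 9: not divisible by 5.
7: 15839 = 7·2262 + 5
11: 15839 = 11·1439 + 10
13: 15839 = 13·1218 + 5
17: 15839 = 17·931 + 12
19: 15839 = 19·833 + 12
23: 15839 = 23·688 + 15
29: 15839 = 29·546 + 5
31: 15839 = 31·510 + 29
37: 15839 = 37·428 + 3
41: 15839 = 41·386 + 13
43: 15839 = 43·368 + 15
47: 15839 = 47·337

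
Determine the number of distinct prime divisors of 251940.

251940 = 2^2 · 62985
62985 = 3 · 20995
20995 = 5 · 4199
4199 = 13 · 323
323 = 17 · 19
251940 = 2^2 · 3 · 5 · 13 · 17 · 19, which has 6 distinct prime factors.

6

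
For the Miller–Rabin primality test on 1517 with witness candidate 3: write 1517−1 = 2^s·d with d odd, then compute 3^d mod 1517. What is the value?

1517 − 1 = 1516 = 2^2 · 379, so d = 379.
3^1 ≡ 3 (mod 1517)
3^2 ≡ 3^2 = 9 ≡ 9 (mod 1517)
3^4 ≡ 9^2 = 81 ≡ 81 (mod 1517)
3^8 ≡ 81^2 = 6561 ≡ 493 (mod 1517)
3^16 ≡ 493^2 = 243049 ≡ 329 (mod 1517)
3^32 ≡ 329^2 = 108241 ≡ 534 (mod 1517)
3^64 ≡ 534^2 = 285156 ≡ 1477 (mod 1517)
3^128 ≡ 1477^2 = 2181529 ≡ 83 (mod 1517)
3^256 ≡ 83^2 = 6889 ≡ 821 (mod 1517)
379 = 256 + 64 + 32 + 16 + 8 + 2 + 1 in binary powers of 2.
So 3^379 ≡ 821 · 1477 · 534 · 329 · 493 · 9 · 3 ≡ 1298 (mod 1517).
Squaring chain: 1298 → 934; never reaches −1, so base 3 is a Miller–Rabin witness that 1517 is composite.

1298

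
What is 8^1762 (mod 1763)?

8^1 ≡ 8 (mod 1763)
8^2 ≡ 8^2 = 64 ≡ 64 (mod 1763)
8^4 ≡ 64^2 = 4096 ≡ 570 (mod 1763)
8^8 ≡ 570^2 = 324900 ≡ 508 (mod 1763)
8^16 ≡ 508^2 = 258064 ≡ 666 (mod 1763)
8^32 ≡ 666^2 = 443556 ≡ 1043 (mod 1763)
8^64 ≡ 1043^2 = 1087849 ≡ 78 (mod 1763)
8^128 ≡ 78^2 = 6084 ≡ 795 (mod 1763)
8^256 ≡ 795^2 = 632025 ≡ 871 (mod 1763)
8^512 ≡ 871^2 = 758641 ≡ 551 (mod 1763)
8^1024 ≡ 551^2 = 303601 ≡ 365 (mod 1763)
1762 = 1024 + 512 + 128 + 64 + 32 + 2 in binary powers of 2.
So 8^1762 ≡ 365 · 551 · 795 · 78 · 1043 · 64 ≡ 1417 (mod 1763).
Since 1417 ≠ 1, base 8 is a Fermat witness: 1763 is composite.

1417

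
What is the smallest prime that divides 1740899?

1740899 is odd.
Digit sum 38, not divisible by 3.
Ends in 9: not divisible by 5.
7: 1740899 = 7·248699 + 6
11: 1740899 = 11·158263 + 6
13: 1740899 = 13·133915 + 4
17: 1740899 = 17·102405 + 14
19: 1740899 = 19·91626 + 5
23: 1740899 = 23·75691 + 6
29: 1740899 = 29·60031

29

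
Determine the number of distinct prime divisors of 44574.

44574 = 2 · 22287
22287 = 3 · 7429
7429 = 17 · 437
437 = 19 · 23
44574 = 2 · 3 · 17 · 19 · 23, which has 5 distinct prime factors.

5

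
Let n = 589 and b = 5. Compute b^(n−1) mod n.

5^1 ≡ 5 (mod 589)
5^2 ≡ 5^2 = 25 ≡ 25 (mod 589)
5^4 ≡ 25^2 = 625 ≡ 36 (mod 589)
5^8 ≡ 36^2 = 1296 ≡ 118 (mod 589)
5^16 ≡ 118^2 = 13924 ≡ 377 (mod 589)
5^32 ≡ 377^2 = 142129 ≡ 180 (mod 589)
5^64 ≡ 180^2 = 32400 ≡ 5 (mod 589)
5^128 ≡ 5^2 = 25 ≡ 25 (mod 589)
5^256 ≡ 25^2 = 625 ≡ 36 (mod 589)
5^512 ≡ 36^2 = 1296 ≡ 118 (mod 589)
588 = 512 + 64 + 8 + 4 in binary powers of 2.
So 5^588 ≡ 118 · 5 · 118 · 36 ≡ 125 (mod 589).
Since 125 ≠ 1, base 5 is a Fermat witness: 589 is composite.

125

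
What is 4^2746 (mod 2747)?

4^1 ≡ 4 (mod 2747)
4^2 ≡ 4^2 = 16 ≡ 16 (mod 2747)
4^4 ≡ 16^2 = 256 ≡ 256 (mod 2747)
4^8 ≡ 256^2 = 65536 ≡ 2355 (mod 2747)
4^16 ≡ 2355^2 = 5546025 ≡ 2579 (mod 2747)
4^32 ≡ 2579^2 = 6651241 ≡ 754 (mod 2747)
4^64 ≡ 754^2 = 568516 ≡ 2634 (mod 2747)
4^128 ≡ 2634^2 = 6937956 ≡ 1781 (mod 2747)
4^256 ≡ 1781^2 = 3171961 ≡ 1923 (mod 2747)
4^512 ≡ 1923^2 = 3697929 ≡ 467 (mod 2747)
4^1024 ≡ 467^2 = 218089 ≡ 1076 (mod 2747)
4^2048 ≡ 1076^2 = 1157776 ≡ 1289 (mod 2747)
2746 = 2048 + 512 + 128 + 32 + 16 + 8 + 2 in binary powers of 2.
So 4^2746 ≡ 1289 · 467 · 1781 · 754 · 2579 · 2355 · 16 ≡ 2046 (mod 2747).
Since 2046 ≠ 1, base 4 is a Fermat witness: 2747 is composite.

2046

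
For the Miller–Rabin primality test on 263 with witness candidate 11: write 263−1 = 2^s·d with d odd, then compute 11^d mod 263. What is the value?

263 − 1 = 262 = 2^1 · 131, so d = 131.
11^1 ≡ 11 (mod 263)
11^2 ≡ 11^2 = 121 ≡ 121 (mod 263)
11^4 ≡ 121^2 = 14641 ≡ 176 (mod 263)
11^8 ≡ 176^2 = 30976 ≡ 205 (mod 263)
11^16 ≡ 205^2 = 42025 ≡ 208 (mod 263)
11^32 ≡ 208^2 = 43264 ≡ 132 (mod 263)
11^64 ≡ 132^2 = 17424 ≡ 66 (mod 263)
11^128 ≡ 66^2 = 4356 ≡ 148 (mod 263)
131 = 128 + 2 + 1 in binary powers of 2.
So 11^131 ≡ 148 · 121 · 11 ≡ 1 (mod 263).
Since 11^d ≡ 1 (mod 263), base 11 does not prove 263 composite.

1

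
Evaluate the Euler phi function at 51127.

Factor: 51127 = 29 · 41 · 43.
φ(51127) = (29−1) · (41−1) · (43−1) = 28 · 40 · 42 = 47040.

47040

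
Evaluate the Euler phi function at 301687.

Factor: 301687 = 29 · 101 · 103.
φ(301687) = (29−1) · (101−1) · (103−1) = 28 · 100 · 102 = 285600.

285600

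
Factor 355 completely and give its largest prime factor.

71

355 = 5 · 71
71 is prime.
So 355 = 5 · 71; the largest prime factor is 71.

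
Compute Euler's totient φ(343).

Factor: 343 = 7^3.
φ(343) = 7^2·(7−1) = 294.

294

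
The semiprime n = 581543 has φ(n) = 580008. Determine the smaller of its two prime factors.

677

φ(n) = (p−1)(q−1) = n − (p+q) + 1, so p + q = 581543 − 580008 + 1 = 1536.
p and q are the roots of t² − 1536t + 581543 = 0.
Discriminant: 1536² − 4·581543 = 2359296 − 2326172 = 33124; √33124 = 182.
q = (1536 − 182)/2 = 677, p = (1536 + 182)/2 = 859.
Check: 677 · 859 = 581543.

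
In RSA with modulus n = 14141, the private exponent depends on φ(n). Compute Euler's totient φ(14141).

Factor: 14141 = 79 · 179.
φ(14141) = (79−1) · (179−1) = 78 · 178 = 13884.

13884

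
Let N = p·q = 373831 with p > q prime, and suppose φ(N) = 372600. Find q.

φ(n) = (p−1)(q−1) = n − (p+q) + 1, so p + q = 373831 − 372600 + 1 = 1232.
p and q are the roots of t² − 1232t + 373831 = 0.
Discriminant: 1232² − 4·373831 = 1517824 − 1495324 = 22500; √22500 = 150.
q = (1232 − 150)/2 = 541, p = (1232 + 150)/2 = 691.
Check: 541 · 691 = 373831.

541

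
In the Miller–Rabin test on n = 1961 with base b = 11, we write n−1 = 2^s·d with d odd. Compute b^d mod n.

1544

1961 − 1 = 1960 = 2^3 · 245, so d = 245.
11^1 ≡ 11 (mod 1961)
11^2 ≡ 11^2 = 121 ≡ 121 (mod 1961)
11^4 ≡ 121^2 = 14641 ≡ 914 (mod 1961)
11^8 ≡ 914^2 = 835396 ≡ 10 (mod 1961)
11^16 ≡ 10^2 = 100 ≡ 100 (mod 1961)
11^32 ≡ 100^2 = 10000 ≡ 195 (mod 1961)
11^64 ≡ 195^2 = 38025 ≡ 766 (mod 1961)
11^128 ≡ 766^2 = 586756 ≡ 417 (mod 1961)
245 = 128 + 64 + 32 + 16 + 4 + 1 in binary powers of 2.
So 11^245 ≡ 417 · 766 · 195 · 100 · 914 · 11 ≡ 1544 (mod 1961).
Squaring chain: 1544 → 1321 → 1712; never reaches −1, so base 11 is a Miller–Rabin witness that 1961 is composite.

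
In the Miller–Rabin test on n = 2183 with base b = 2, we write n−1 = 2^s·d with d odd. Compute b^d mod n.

642

2183 − 1 = 2182 = 2^1 · 1091, so d = 1091.
2^1 ≡ 2 (mod 2183)
2^2 ≡ 2^2 = 4 ≡ 4 (mod 2183)
2^4 ≡ 4^2 = 16 ≡ 16 (mod 2183)
2^8 ≡ 16^2 = 256 ≡ 256 (mod 2183)
2^16 ≡ 256^2 = 65536 ≡ 46 (mod 2183)
2^32 ≡ 46^2 = 2116 ≡ 2116 (mod 2183)
2^64 ≡ 2116^2 = 4477456 ≡ 123 (mod 2183)
2^128 ≡ 123^2 = 15129 ≡ 2031 (mod 2183)
2^256 ≡ 2031^2 = 4124961 ≡ 1274 (mod 2183)
2^512 ≡ 1274^2 = 1623076 ≡ 1107 (mod 2183)
2^1024 ≡ 1107^2 = 1225449 ≡ 786 (mod 2183)
1091 = 1024 + 64 + 2 + 1 in binary powers of 2.
So 2^1091 ≡ 786 · 123 · 4 · 2 ≡ 642 (mod 2183).
Squaring chain: 642; never reaches −1, so base 2 is a Miller–Rabin witness that 2183 is composite.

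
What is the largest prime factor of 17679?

83

17679 = 3 · 5893
5893 = 71 · 83
83 is prime.
So 17679 = 3 · 71 · 83; the largest prime factor is 83.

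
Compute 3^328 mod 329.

165

3^1 ≡ 3 (mod 329)
3^2 ≡ 3^2 = 9 ≡ 9 (mod 329)
3^4 ≡ 9^2 = 81 ≡ 81 (mod 329)
3^8 ≡ 81^2 = 6561 ≡ 310 (mod 329)
3^16 ≡ 310^2 = 96100 ≡ 32 (mod 329)
3^32 ≡ 32^2 = 1024 ≡ 37 (mod 329)
3^64 ≡ 37^2 = 1369 ≡ 53 (mod 329)
3^128 ≡ 53^2 = 2809 ≡ 177 (mod 329)
3^256 ≡ 177^2 = 31329 ≡ 74 (mod 329)
328 = 256 + 64 + 8 in binary powers of 2.
So 3^328 ≡ 74 · 53 · 310 ≡ 165 (mod 329).
Since 165 ≠ 1, base 3 is a Fermat witness: 329 is composite.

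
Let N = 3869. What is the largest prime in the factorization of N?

73

3869 = 53 · 73
73 is prime.
So 3869 = 53 · 73; the largest prime factor is 73.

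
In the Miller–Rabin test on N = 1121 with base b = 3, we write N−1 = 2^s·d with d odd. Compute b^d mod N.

906

1121 − 1 = 1120 = 2^5 · 35, so d = 35.
3^1 ≡ 3 (mod 1121)
3^2 ≡ 3^2 = 9 ≡ 9 (mod 1121)
3^4 ≡ 9^2 = 81 ≡ 81 (mod 1121)
3^8 ≡ 81^2 = 6561 ≡ 956 (mod 1121)
3^16 ≡ 956^2 = 913936 ≡ 321 (mod 1121)
3^32 ≡ 321^2 = 103041 ≡ 1030 (mod 1121)
35 = 32 + 2 + 1 in binary powers of 2.
So 3^35 ≡ 1030 · 9 · 3 ≡ 906 (mod 1121).
Squaring chain: 906 → 264 → 194 → 643 → 921; never reaches −1, so base 3 is a Miller–Rabin witness that 1121 is composite.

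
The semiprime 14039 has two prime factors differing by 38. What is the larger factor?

Since p = q + 38, we have 14039 = q(q + 38), so q² + 38q − 14039 = 0.
Discriminant: 38² + 4·14039 = 1444 + 56156 = 57600; √57600 = 240.
q = (−38 + 240)/2 = 101, and p = q + 38 = 139.
Check: 101 · 139 = 14039.

139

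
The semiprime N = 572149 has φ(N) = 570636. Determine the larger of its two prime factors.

φ(n) = (p−1)(q−1) = n − (p+q) + 1, so p + q = 572149 − 570636 + 1 = 1514.
p and q are the roots of t² − 1514t + 572149 = 0.
Discriminant: 1514² − 4·572149 = 2292196 − 2288596 = 3600; √3600 = 60.
q = (1514 − 60)/2 = 727, p = (1514 + 60)/2 = 787.
Check: 727 · 787 = 572149.

787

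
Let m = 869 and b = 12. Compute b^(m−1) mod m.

166

12^1 ≡ 12 (mod 869)
12^2 ≡ 12^2 = 144 ≡ 144 (mod 869)
12^4 ≡ 144^2 = 20736 ≡ 749 (mod 869)
12^8 ≡ 749^2 = 561001 ≡ 496 (mod 869)
12^16 ≡ 496^2 = 246016 ≡ 89 (mod 869)
12^32 ≡ 89^2 = 7921 ≡ 100 (mod 869)
12^64 ≡ 100^2 = 10000 ≡ 441 (mod 869)
12^128 ≡ 441^2 = 194481 ≡ 694 (mod 869)
12^256 ≡ 694^2 = 481636 ≡ 210 (mod 869)
12^512 ≡ 210^2 = 44100 ≡ 650 (mod 869)
868 = 512 + 256 + 64 + 32 + 4 in binary powers of 2.
So 12^868 ≡ 650 · 210 · 441 · 100 · 749 ≡ 166 (mod 869).
Since 166 ≠ 1, base 12 is a Fermat witness: 869 is composite.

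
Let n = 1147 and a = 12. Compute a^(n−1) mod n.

12^1 ≡ 12 (mod 1147)
12^2 ≡ 12^2 = 144 ≡ 144 (mod 1147)
12^4 ≡ 144^2 = 20736 ≡ 90 (mod 1147)
12^8 ≡ 90^2 = 8100 ≡ 71 (mod 1147)
12^16 ≡ 71^2 = 5041 ≡ 453 (mod 1147)
12^32 ≡ 453^2 = 205209 ≡ 1043 (mod 1147)
12^64 ≡ 1043^2 = 1087849 ≡ 493 (mod 1147)
12^128 ≡ 493^2 = 243049 ≡ 1032 (mod 1147)
12^256 ≡ 1032^2 = 1065024 ≡ 608 (mod 1147)
12^512 ≡ 608^2 = 369664 ≡ 330 (mod 1147)
12^1024 ≡ 330^2 = 108900 ≡ 1082 (mod 1147)
1146 = 1024 + 64 + 32 + 16 + 8 + 2 in binary powers of 2.
So 12^1146 ≡ 1082 · 493 · 1043 · 453 · 71 · 144 ≡ 1025 (mod 1147).
Since 1025 ≠ 1, base 12 is a Fermat witness: 1147 is composite.

1025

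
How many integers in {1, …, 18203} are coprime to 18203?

Factor: 18203 = 109 · 167.
φ(18203) = (109−1) · (167−1) = 108 · 166 = 17928.

17928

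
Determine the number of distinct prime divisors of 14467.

14467 = 17 · 851
851 = 23 · 37
14467 = 17 · 23 · 37, which has 3 distinct prime factors.

3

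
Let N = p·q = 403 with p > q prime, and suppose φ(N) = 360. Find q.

13

φ(n) = (p−1)(q−1) = n − (p+q) + 1, so p + q = 403 − 360 + 1 = 44.
p and q are the roots of t² − 44t + 403 = 0.
Discriminant: 44² − 4·403 = 1936 − 1612 = 324; √324 = 18.
q = (44 − 18)/2 = 13, p = (44 + 18)/2 = 31.
Check: 13 · 31 = 403.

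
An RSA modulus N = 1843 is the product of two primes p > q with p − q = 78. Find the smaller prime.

Since p = q + 78, we have 1843 = q(q + 78), so q² + 78q − 1843 = 0.
Discriminant: 78² + 4·1843 = 6084 + 7372 = 13456; √13456 = 116.
q = (−78 + 116)/2 = 19, and p = q + 78 = 97.
Check: 19 · 97 = 1843.

19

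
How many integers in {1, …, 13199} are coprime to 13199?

Factor: 13199 = 67 · 197.
φ(13199) = (67−1) · (197−1) = 66 · 196 = 12936.

12936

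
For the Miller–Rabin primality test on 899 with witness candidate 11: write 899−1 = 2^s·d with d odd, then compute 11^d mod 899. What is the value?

823

899 − 1 = 898 = 2^1 · 449, so d = 449.
11^1 ≡ 11 (mod 899)
11^2 ≡ 11^2 = 121 ≡ 121 (mod 899)
11^4 ≡ 121^2 = 14641 ≡ 257 (mod 899)
11^8 ≡ 257^2 = 66049 ≡ 422 (mod 899)
11^16 ≡ 422^2 = 178084 ≡ 82 (mod 899)
11^32 ≡ 82^2 = 6724 ≡ 431 (mod 899)
11^64 ≡ 431^2 = 185761 ≡ 567 (mod 899)
11^128 ≡ 567^2 = 321489 ≡ 546 (mod 899)
11^256 ≡ 546^2 = 298116 ≡ 547 (mod 899)
449 = 256 + 128 + 64 + 1 in binary powers of 2.
So 11^449 ≡ 547 · 546 · 567 · 11 ≡ 823 (mod 899).
Squaring chain: 823; never reaches −1, so base 11 is a Miller–Rabin witness that 899 is composite.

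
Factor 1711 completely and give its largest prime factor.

1711 = 29 · 59
59 is prime.
So 1711 = 29 · 59; the largest prime factor is 59.

59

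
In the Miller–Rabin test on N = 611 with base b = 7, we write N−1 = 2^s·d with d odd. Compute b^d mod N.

611 − 1 = 610 = 2^1 · 305, so d = 305.
7^1 ≡ 7 (mod 611)
7^2 ≡ 7^2 = 49 ≡ 49 (mod 611)
7^4 ≡ 49^2 = 2401 ≡ 568 (mod 611)
7^8 ≡ 568^2 = 322624 ≡ 16 (mod 611)
7^16 ≡ 16^2 = 256 ≡ 256 (mod 611)
7^32 ≡ 256^2 = 65536 ≡ 159 (mod 611)
7^64 ≡ 159^2 = 25281 ≡ 230 (mod 611)
7^128 ≡ 230^2 = 52900 ≡ 354 (mod 611)
7^256 ≡ 354^2 = 125316 ≡ 61 (mod 611)
305 = 256 + 32 + 16 + 1 in binary powers of 2.
So 7^305 ≡ 61 · 159 · 256 · 7 ≡ 102 (mod 611).
Squaring chain: 102; never reaches −1, so base 7 is a Miller–Rabin witness that 611 is composite.

102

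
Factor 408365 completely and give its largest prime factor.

408365 = 5 · 81673
81673 = 23 · 3551
3551 = 53 · 67
67 is prime.
So 408365 = 5 · 23 · 53 · 67; the largest prime factor is 67.

67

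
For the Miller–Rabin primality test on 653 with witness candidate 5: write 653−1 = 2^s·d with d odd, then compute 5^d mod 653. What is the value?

653 − 1 = 652 = 2^2 · 163, so d = 163.
5^1 ≡ 5 (mod 653)
5^2 ≡ 5^2 = 25 ≡ 25 (mod 653)
5^4 ≡ 25^2 = 625 ≡ 625 (mod 653)
5^8 ≡ 625^2 = 390625 ≡ 131 (mod 653)
5^16 ≡ 131^2 = 17161 ≡ 183 (mod 653)
5^32 ≡ 183^2 = 33489 ≡ 186 (mod 653)
5^64 ≡ 186^2 = 34596 ≡ 640 (mod 653)
5^128 ≡ 640^2 = 409600 ≡ 169 (mod 653)
163 = 128 + 32 + 2 + 1 in binary powers of 2.
So 5^163 ≡ 169 · 186 · 25 · 5 ≡ 149 (mod 653).
Squaring chain: 149 → 652; reaches −1, so base 5 does not prove 653 composite.

149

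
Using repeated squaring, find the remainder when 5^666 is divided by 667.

5^1 ≡ 5 (mod 667)
5^2 ≡ 5^2 = 25 ≡ 25 (mod 667)
5^4 ≡ 25^2 = 625 ≡ 625 (mod 667)
5^8 ≡ 625^2 = 390625 ≡ 430 (mod 667)
5^16 ≡ 430^2 = 184900 ≡ 141 (mod 667)
5^32 ≡ 141^2 = 19881 ≡ 538 (mod 667)
5^64 ≡ 538^2 = 289444 ≡ 633 (mod 667)
5^128 ≡ 633^2 = 400689 ≡ 489 (mod 667)
5^256 ≡ 489^2 = 239121 ≡ 335 (mod 667)
5^512 ≡ 335^2 = 112225 ≡ 169 (mod 667)
666 = 512 + 128 + 16 + 8 + 2 in binary powers of 2.
So 5^666 ≡ 169 · 489 · 141 · 430 · 25 ≡ 169 (mod 667).
Since 169 ≠ 1, base 5 is a Fermat witness: 667 is composite.

169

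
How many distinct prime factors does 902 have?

902 = 2 · 451
451 = 11 · 41
902 = 2 · 11 · 41, which has 3 distinct prime factors.

3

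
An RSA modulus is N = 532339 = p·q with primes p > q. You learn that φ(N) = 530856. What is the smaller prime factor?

φ(n) = (p−1)(q−1) = n − (p+q) + 1, so p + q = 532339 − 530856 + 1 = 1484.
p and q are the roots of t² − 1484t + 532339 = 0.
Discriminant: 1484² − 4·532339 = 2202256 − 2129356 = 72900; √72900 = 270.
q = (1484 − 270)/2 = 607, p = (1484 + 270)/2 = 877.
Check: 607 · 877 = 532339.

607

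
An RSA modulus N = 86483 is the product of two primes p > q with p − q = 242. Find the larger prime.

Since p = q + 242, we have 86483 = q(q + 242), so q² + 242q − 86483 = 0.
Discriminant: 242² + 4·86483 = 58564 + 345932 = 404496; √404496 = 636.
q = (−242 + 636)/2 = 197, and p = q + 242 = 439.
Check: 197 · 439 = 86483.

439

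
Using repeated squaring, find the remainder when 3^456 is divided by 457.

1

3^1 ≡ 3 (mod 457)
3^2 ≡ 3^2 = 9 ≡ 9 (mod 457)
3^4 ≡ 9^2 = 81 ≡ 81 (mod 457)
3^8 ≡ 81^2 = 6561 ≡ 163 (mod 457)
3^16 ≡ 163^2 = 26569 ≡ 63 (mod 457)
3^32 ≡ 63^2 = 3969 ≡ 313 (mod 457)
3^64 ≡ 313^2 = 97969 ≡ 171 (mod 457)
3^128 ≡ 171^2 = 29241 ≡ 450 (mod 457)
3^256 ≡ 450^2 = 202500 ≡ 49 (mod 457)
456 = 256 + 128 + 64 + 8 in binary powers of 2.
So 3^456 ≡ 49 · 450 · 171 · 163 ≡ 1 (mod 457).
Since the result is 1, base 3 gives no evidence that 457 is composite.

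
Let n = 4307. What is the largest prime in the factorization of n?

4307 = 59 · 73
73 is prime.
So 4307 = 59 · 73; the largest prime factor is 73.

73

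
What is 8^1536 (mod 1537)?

8^1 ≡ 8 (mod 1537)
8^2 ≡ 8^2 = 64 ≡ 64 (mod 1537)
8^4 ≡ 64^2 = 4096 ≡ 1022 (mod 1537)
8^8 ≡ 1022^2 = 1044484 ≡ 861 (mod 1537)
8^16 ≡ 861^2 = 741321 ≡ 487 (mod 1537)
8^32 ≡ 487^2 = 237169 ≡ 471 (mod 1537)
8^64 ≡ 471^2 = 221841 ≡ 513 (mod 1537)
8^128 ≡ 513^2 = 263169 ≡ 342 (mod 1537)
8^256 ≡ 342^2 = 116964 ≡ 152 (mod 1537)
8^512 ≡ 152^2 = 23104 ≡ 49 (mod 1537)
8^1024 ≡ 49^2 = 2401 ≡ 864 (mod 1537)
1536 = 1024 + 512 in binary powers of 2.
So 8^1536 ≡ 864 · 49 ≡ 837 (mod 1537).
Since 837 ≠ 1, base 8 is a Fermat witness: 1537 is composite.

837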